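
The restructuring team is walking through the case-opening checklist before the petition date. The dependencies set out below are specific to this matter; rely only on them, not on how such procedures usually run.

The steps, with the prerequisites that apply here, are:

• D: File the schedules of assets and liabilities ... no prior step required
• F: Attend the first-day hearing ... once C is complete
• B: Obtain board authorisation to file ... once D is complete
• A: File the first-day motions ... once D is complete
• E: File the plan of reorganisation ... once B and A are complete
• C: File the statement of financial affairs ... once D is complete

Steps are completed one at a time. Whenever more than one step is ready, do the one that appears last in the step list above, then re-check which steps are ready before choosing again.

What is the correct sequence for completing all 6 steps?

D, C, A, B, E, F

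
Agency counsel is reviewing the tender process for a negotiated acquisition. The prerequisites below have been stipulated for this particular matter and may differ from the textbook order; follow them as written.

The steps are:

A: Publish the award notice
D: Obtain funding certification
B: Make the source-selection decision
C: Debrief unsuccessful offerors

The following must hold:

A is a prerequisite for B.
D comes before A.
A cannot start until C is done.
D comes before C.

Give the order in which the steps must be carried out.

D, C, A, B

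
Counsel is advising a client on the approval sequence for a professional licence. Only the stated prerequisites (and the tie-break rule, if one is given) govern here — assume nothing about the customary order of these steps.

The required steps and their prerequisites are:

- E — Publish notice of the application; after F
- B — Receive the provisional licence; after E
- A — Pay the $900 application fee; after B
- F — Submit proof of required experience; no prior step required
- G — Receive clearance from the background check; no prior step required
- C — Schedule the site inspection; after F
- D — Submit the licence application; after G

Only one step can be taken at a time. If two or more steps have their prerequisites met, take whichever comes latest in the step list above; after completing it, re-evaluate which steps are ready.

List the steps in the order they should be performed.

G D F C E B A

G and F have no prerequisites; G is listed later, so G is first.
D and F are both available; D is listed later → D.
Next only F has its prerequisites met → F.
Now C and E have their prerequisites met. C is listed later, so C next.
E needed F, now all done → E.
Next only B has its prerequisites met → B.
A needed B, now all done → A.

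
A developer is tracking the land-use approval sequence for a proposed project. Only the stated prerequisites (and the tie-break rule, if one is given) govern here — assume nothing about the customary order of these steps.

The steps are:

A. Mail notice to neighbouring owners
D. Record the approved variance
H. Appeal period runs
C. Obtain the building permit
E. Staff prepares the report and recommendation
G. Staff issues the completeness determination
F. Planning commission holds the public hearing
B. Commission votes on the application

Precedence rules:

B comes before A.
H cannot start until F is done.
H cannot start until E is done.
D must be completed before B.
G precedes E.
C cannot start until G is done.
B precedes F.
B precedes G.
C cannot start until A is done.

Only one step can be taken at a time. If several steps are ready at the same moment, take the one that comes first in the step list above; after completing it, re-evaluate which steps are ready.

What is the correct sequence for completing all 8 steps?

D B A G C E F H

D is the only step with nothing outstanding, so it goes first.
B needed D, now all done → B.
A, G and F are all available; A is listed earlier → A.
G and F are both available; G is listed earlier → G.
C and E now also ready, so the ready set is {C, E, F}; C is listed earlier → C.
E and F are both available; E is listed earlier → E.
F needed B, now all done → F.
Next only H has its prerequisites met → H.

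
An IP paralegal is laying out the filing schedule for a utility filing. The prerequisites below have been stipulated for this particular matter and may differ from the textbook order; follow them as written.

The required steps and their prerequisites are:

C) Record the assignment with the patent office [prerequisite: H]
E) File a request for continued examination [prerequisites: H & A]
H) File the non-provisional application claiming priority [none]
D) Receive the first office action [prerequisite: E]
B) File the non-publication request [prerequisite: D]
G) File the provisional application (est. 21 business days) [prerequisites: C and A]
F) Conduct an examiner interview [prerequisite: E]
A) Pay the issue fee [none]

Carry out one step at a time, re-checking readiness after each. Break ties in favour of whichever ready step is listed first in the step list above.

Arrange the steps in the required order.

H and A have no prerequisites; H is listed earlier, so H is first.
C and A are both available; C is listed earlier → C.
That leaves A as the only ready step → A.
Ready: E and G. E is listed earlier → E.
D, G and F are all available; D is listed earlier → D.
Now B, G and F have their prerequisites met. B is listed earlier, so B next.
G and F are both available; G is listed earlier → G.
F is the only step now ready → F.

H, C, A, E, D, B, G, F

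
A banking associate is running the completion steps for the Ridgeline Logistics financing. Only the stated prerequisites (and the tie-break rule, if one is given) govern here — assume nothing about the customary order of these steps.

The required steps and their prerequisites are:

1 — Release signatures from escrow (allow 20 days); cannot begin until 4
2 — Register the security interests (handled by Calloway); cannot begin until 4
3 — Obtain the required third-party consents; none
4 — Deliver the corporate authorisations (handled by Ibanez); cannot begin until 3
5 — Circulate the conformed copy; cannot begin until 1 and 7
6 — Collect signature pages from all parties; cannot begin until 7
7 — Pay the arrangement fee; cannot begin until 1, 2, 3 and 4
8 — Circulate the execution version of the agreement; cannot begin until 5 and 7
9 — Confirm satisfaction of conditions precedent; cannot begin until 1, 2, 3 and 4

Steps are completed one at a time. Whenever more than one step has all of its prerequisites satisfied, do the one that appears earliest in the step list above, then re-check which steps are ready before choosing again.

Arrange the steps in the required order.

3 4 1 2 7 5 6 8 9

3 has no prerequisites → 3 first.
That leaves 4 as the only ready step → 4.
1 and 2 are both available; 1 is listed earlier → 1.
That leaves 2 as the only ready step → 2.
Now 7 and 9 have their prerequisites met. 7 is listed earlier, so 7 next.
5, 6 and 9 are all available; 5 is listed earlier → 5.
8 now also ready, so the ready set is {6, 8, 9}; 6 is listed earlier → 6.
Now 8 and 9 have their prerequisites met. 8 is listed earlier, so 8 next.
Next only 9 has its prerequisites met → 9.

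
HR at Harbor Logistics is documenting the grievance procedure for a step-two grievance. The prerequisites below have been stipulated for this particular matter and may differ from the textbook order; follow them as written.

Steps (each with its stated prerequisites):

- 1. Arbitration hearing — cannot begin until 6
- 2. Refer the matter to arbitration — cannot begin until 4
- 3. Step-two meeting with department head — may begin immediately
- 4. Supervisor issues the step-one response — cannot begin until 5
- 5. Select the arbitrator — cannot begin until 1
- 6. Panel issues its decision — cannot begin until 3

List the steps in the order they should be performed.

3, 6, 1, 5, 4, 2

Only 3 has no prerequisites, so it is first.
That leaves 6 as the only ready step → 6.
1 needed 6, now all done → 1.
Next only 5 has its prerequisites met → 5.
4 needed 5, now all done → 4.
Next only 2 has its prerequisites met → 2.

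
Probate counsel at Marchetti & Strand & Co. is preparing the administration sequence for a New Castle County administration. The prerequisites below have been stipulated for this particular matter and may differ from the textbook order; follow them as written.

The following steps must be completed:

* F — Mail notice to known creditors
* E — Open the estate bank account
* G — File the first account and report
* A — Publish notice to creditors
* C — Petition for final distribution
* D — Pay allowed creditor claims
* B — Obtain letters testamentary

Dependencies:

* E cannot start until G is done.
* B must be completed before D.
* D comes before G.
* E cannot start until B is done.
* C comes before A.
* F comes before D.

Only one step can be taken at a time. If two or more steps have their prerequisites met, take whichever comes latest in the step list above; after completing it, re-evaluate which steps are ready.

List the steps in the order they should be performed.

B, C, A, F, D, G, E

Nothing is required for B, C and F. B is listed later → B first.
C and F are both available; C is listed later → C.
A now also ready, so the ready set is {A, F}; A is listed later → A.
Next only F has its prerequisites met → F.
D is the only step now ready → D.
Next only G has its prerequisites met → G.
That leaves E as the only ready step → E.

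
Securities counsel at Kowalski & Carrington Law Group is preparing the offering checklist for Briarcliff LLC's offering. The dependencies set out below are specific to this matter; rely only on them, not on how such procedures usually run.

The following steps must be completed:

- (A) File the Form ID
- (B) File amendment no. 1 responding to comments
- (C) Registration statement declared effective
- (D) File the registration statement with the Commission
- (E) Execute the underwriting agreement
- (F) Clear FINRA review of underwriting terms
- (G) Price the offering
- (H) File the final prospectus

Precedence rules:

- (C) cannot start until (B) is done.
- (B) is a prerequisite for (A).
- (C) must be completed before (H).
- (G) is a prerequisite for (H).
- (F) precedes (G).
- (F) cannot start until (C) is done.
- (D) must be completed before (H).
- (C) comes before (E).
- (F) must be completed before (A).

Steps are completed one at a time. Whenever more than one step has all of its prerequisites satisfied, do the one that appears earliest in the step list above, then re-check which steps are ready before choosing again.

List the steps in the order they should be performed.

(B), (C), (D), (E), (F), (A), (G), (H)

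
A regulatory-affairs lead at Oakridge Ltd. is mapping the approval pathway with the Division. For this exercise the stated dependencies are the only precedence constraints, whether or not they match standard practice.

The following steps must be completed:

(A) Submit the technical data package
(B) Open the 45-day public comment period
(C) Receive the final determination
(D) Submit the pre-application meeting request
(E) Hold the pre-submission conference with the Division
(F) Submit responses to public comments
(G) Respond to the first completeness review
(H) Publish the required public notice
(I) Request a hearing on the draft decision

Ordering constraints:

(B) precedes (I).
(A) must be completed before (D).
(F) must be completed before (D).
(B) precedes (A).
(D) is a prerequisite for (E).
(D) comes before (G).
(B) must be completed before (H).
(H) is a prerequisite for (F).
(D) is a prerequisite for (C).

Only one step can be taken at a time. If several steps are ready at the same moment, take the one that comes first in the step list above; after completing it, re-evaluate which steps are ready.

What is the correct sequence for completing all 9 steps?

(B) is the only step with nothing outstanding, so it goes first.
Ready: (A), (H) and (I). (A) is listed earlier → (A).
Ready: (H) and (I). (H) is listed earlier → (H).
(F) now also ready, so the ready set is {(F), (I)}; (F) is listed earlier → (F).
Now (D) and (I) have their prerequisites met. (D) is listed earlier, so (D) next.
(C), (E) and (G) now also ready, so the ready set is {(C), (E), (G), (I)}; (C) is listed earlier → (C).
Now (E), (G) and (I) have their prerequisites met. (E) is listed earlier, so (E) next.
Now (G) and (I) have their prerequisites met. (G) is listed earlier, so (G) next.
That leaves (I) as the only ready step → (I).

(B) → (A) → (H) → (F) → (D) → (C) → (E) → (G) → (I)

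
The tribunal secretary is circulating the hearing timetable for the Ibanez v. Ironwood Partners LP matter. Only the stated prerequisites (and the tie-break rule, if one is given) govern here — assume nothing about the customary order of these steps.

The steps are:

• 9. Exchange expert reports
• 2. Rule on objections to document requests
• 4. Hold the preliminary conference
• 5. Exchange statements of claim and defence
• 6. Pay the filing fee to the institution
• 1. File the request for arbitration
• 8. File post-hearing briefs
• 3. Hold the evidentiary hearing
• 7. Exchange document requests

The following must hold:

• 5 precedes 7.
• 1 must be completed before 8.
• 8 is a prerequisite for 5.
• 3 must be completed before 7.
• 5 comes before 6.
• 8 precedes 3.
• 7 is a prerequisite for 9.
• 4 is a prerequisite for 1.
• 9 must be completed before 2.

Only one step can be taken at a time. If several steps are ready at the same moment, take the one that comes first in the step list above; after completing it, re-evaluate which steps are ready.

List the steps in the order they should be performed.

4, 1, 8, 5, 6, 3, 7, 9, 2

4 has no prerequisites → 4 first.
1 is the only step now ready → 1.
8 needed 1, now all done → 8.
5 and 3 are both available; 5 is listed earlier → 5.
6 now also ready, so the ready set is {6, 3}; 6 is listed earlier → 6.
3 needed 8, now all done → 3.
7 needed 5 and 3, now all done → 7.
That leaves 9 as the only ready step → 9.
That leaves 2 as the only ready step → 2.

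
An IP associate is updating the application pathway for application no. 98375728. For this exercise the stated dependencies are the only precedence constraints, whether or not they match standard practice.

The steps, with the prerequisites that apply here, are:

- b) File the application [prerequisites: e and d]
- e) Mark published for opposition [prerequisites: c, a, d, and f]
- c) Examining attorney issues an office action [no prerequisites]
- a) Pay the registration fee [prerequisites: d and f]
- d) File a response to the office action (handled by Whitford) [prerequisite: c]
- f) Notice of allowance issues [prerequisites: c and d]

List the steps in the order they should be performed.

c has no prerequisites → c first.
That leaves d as the only ready step → d.
That leaves f as the only ready step → f.
Next only a has its prerequisites met → a.
e is the only step now ready → e.
That leaves b as the only ready step → b.

c, d, f, a, e, b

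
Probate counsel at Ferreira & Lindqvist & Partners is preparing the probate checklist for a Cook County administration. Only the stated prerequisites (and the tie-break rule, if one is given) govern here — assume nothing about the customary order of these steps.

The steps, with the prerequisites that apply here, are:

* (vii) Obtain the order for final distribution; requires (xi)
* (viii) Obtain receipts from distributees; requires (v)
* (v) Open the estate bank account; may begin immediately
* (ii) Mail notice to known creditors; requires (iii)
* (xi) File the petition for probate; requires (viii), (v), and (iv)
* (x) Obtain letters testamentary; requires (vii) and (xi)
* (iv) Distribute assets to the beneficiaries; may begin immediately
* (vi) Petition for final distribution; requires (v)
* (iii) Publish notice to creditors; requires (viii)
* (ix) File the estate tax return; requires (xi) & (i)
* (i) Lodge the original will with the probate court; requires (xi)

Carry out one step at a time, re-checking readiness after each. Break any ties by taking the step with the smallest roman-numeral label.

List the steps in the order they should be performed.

Nothing is required for (iv) and (v). (iv) has the earlier label → (iv) first.
(v) is the only step now ready → (v).
Ready: (vi) and (viii). (vi) has the earlier label → (vi).
(viii) is the only step now ready → (viii).
(iii) and (xi) are both available; (iii) has the earlier label → (iii).
Ready: (ii) and (xi). (ii) has the earlier label → (ii).
Next only (xi) has its prerequisites met → (xi).
(i) and (vii) are both available; (i) has the earlier label → (i).
(ix) now also ready, so the ready set is {(vii), (ix)}; (vii) has the earlier label → (vii).
(x) now also ready, so the ready set is {(ix), (x)}; (ix) has the earlier label → (ix).
(x) needed (vii) and (xi), now all done → (x).

(iv), (v), (vi), (viii), (iii), (ii), (xi), (i), (vii), (ix), (x)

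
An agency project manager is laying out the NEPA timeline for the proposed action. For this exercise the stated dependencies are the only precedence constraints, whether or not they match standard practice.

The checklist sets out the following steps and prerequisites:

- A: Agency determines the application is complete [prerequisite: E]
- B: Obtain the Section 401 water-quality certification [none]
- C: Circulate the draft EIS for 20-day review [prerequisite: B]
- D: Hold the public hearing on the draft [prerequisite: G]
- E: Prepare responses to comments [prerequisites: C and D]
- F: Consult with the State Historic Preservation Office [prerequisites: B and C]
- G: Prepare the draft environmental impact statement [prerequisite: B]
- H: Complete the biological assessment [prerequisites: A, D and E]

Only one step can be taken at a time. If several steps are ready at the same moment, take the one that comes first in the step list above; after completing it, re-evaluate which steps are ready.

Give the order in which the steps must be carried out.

B → C → F → G → D → E → A → H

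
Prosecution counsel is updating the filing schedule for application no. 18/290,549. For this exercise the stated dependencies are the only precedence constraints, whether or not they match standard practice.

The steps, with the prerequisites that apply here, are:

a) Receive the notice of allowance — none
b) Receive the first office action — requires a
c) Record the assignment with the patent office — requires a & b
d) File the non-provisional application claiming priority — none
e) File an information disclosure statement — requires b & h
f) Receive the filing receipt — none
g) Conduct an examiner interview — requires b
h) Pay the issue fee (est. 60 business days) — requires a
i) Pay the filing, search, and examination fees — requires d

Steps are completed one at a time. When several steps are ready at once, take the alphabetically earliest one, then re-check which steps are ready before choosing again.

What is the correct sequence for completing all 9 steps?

a b c d f g h e i

a, d and f have no prerequisites; a has the earlier label, so a is first.
Now b, d, f and h have their prerequisites met. b has the earlier label, so b next.
Now c, d, f, g and h have their prerequisites met. c has the earlier label, so c next.
Ready: d, f, g and h. d has the earlier label → d.
Ready: f, g, h and i. f has the earlier label → f.
g, h and i are all available; g has the earlier label → g.
Ready: h and i. h has the earlier label → h.
e now also ready, so the ready set is {e, i}; e has the earlier label → e.
Next only i has its prerequisites met → i.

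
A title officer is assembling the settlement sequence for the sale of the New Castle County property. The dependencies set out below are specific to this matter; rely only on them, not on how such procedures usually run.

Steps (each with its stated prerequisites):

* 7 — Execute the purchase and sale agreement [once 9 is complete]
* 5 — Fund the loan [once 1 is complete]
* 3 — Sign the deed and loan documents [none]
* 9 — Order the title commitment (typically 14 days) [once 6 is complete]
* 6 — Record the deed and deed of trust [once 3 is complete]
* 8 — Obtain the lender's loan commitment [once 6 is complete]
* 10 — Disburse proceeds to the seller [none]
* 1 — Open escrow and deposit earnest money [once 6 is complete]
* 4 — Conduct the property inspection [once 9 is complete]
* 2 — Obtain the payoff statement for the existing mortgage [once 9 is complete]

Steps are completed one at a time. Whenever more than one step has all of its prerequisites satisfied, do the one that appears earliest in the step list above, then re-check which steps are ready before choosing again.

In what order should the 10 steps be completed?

3 and 10 have no prerequisites; 3 is listed earlier, so 3 is first.
6 now also ready, so the ready set is {6, 10}; 6 is listed earlier → 6.
Ready: 9, 8, 10 and 1. 9 is listed earlier → 9.
7, 8, 10, 1, 4 and 2 are all available; 7 is listed earlier → 7.
8, 10, 1, 4 and 2 are all available; 8 is listed earlier → 8.
Ready: 10, 1, 4 and 2. 10 is listed earlier → 10.
Ready: 1, 4 and 2. 1 is listed earlier → 1.
Ready: 5, 4 and 2. 5 is listed earlier → 5.
4 and 2 are both available; 4 is listed earlier → 4.
That leaves 2 as the only ready step → 2.

3, 6, 9, 7, 8, 10, 1, 5, 4, 2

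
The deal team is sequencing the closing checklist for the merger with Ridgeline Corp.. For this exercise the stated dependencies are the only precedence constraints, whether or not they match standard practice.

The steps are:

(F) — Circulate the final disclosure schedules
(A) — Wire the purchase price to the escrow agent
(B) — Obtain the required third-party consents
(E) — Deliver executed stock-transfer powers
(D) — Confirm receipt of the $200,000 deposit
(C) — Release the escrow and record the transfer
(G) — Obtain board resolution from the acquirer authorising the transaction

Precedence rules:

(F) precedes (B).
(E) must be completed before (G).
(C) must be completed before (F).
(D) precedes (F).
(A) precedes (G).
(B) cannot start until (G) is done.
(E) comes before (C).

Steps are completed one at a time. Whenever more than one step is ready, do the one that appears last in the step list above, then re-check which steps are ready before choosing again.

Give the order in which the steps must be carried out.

(D), (E), (C), (A), (G), (F), (B)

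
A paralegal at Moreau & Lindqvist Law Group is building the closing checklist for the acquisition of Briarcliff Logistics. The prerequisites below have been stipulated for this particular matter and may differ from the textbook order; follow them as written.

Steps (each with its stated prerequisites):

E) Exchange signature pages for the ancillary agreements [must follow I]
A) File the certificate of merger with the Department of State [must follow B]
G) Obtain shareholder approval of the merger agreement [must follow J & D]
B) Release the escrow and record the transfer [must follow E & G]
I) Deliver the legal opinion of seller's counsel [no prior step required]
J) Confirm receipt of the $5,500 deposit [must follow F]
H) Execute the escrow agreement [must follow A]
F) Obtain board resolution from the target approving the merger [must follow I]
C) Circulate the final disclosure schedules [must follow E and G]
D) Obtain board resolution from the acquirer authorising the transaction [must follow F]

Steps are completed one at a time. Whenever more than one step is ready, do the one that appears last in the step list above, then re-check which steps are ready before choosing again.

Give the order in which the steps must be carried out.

I → F → D → J → G → E → C → B → A → H

I is the only step with nothing outstanding, so it goes first.
Ready: F and E. F is listed later → F.
Now D, J and E have their prerequisites met. D is listed later, so D next.
J and E are both available; J is listed later → J.
G now also ready, so the ready set is {G, E}; G is listed later → G.
That leaves E as the only ready step → E.
Now C and B have their prerequisites met. C is listed later, so C next.
B is the only step now ready → B.
A needed B, now all done → A.
H is the only step now ready → H.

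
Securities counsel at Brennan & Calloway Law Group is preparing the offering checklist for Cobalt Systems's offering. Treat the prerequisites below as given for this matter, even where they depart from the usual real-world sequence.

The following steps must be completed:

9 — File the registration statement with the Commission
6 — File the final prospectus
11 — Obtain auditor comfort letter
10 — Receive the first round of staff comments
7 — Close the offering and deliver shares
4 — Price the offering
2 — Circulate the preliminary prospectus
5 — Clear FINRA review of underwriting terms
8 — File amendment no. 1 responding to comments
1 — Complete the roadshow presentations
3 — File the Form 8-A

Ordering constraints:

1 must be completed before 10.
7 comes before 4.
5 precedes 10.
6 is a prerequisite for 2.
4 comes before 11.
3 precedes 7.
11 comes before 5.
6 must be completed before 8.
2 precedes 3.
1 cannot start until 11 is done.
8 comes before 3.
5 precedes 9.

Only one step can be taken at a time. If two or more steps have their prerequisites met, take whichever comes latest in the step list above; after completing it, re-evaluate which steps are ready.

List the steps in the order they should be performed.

6, 8, 2, 3, 7, 4, 11, 1, 5, 10, 9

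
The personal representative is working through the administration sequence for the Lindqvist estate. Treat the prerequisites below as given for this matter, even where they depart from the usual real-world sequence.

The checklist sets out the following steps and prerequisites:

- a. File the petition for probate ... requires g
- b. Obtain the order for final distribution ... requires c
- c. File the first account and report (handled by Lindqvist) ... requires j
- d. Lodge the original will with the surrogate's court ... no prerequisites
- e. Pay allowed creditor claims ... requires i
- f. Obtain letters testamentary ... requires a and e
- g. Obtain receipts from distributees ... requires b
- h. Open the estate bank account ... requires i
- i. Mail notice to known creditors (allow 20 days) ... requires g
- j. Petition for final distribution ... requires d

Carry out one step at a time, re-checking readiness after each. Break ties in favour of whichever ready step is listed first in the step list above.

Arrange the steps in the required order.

d → j → c → b → g → a → i → e → f → h

Only d has no prerequisites, so it is first.
j needed d, now all done → j.
c is the only step now ready → c.
Next only b has its prerequisites met → b.
g is the only step now ready → g.
Now a and i have their prerequisites met. a is listed earlier, so a next.
i needed g, now all done → i.
Now e and h have their prerequisites met. e is listed earlier, so e next.
f now also ready, so the ready set is {f, h}; f is listed earlier → f.
h needed i, now all done → h.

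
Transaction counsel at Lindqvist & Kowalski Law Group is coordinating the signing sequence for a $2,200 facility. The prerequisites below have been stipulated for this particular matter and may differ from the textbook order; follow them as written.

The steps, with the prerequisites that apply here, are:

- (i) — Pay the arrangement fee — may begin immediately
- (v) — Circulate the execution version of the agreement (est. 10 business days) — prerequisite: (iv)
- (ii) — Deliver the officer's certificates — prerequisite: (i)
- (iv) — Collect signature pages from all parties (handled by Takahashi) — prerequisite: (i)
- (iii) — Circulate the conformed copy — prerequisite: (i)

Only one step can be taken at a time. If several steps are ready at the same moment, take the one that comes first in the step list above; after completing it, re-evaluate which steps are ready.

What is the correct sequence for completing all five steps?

Only (i) has no prerequisites, so it is first.
Ready: (ii), (iv) and (iii). (ii) is listed earlier → (ii).
Ready: (iv) and (iii). (iv) is listed earlier → (iv).
Ready: (v) and (iii). (v) is listed earlier → (v).
Next only (iii) has its prerequisites met → (iii).

(i) (ii) (iv) (v) (iii)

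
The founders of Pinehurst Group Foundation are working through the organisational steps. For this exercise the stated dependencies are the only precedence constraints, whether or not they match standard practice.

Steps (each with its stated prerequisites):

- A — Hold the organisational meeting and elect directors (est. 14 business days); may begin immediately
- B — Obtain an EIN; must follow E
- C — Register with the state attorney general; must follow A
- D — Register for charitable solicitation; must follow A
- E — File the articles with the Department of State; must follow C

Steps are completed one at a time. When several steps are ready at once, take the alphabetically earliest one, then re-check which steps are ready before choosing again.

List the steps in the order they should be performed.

Only A has no prerequisites, so it is first.
C and D are both available; C has the earlier label → C.
E now also ready, so the ready set is {D, E}; D has the earlier label → D.
E needed C, now all done → E.
B needed E, now all done → B.

A → C → D → E → B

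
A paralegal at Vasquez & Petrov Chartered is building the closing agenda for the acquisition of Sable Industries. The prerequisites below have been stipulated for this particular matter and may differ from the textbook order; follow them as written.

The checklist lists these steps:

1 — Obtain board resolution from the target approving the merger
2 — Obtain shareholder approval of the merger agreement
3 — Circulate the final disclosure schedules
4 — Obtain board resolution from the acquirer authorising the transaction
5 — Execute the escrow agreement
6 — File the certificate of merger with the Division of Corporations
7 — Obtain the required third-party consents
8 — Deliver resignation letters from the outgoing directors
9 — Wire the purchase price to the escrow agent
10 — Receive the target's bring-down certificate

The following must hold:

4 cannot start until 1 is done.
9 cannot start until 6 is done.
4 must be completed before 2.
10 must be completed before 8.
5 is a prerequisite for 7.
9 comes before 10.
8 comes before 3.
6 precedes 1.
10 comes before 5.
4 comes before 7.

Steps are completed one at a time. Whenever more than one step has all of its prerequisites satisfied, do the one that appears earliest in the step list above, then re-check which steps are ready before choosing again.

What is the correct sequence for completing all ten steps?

6, 1, 4, 2, 9, 10, 5, 7, 8, 3

Only 6 has no prerequisites, so it is first.
Ready: 1 and 9. 1 is listed earlier → 1.
4 now also ready, so the ready set is {4, 9}; 4 is listed earlier → 4.
Ready: 2 and 9. 2 is listed earlier → 2.
Next only 9 has its prerequisites met → 9.
Next only 10 has its prerequisites met → 10.
Now 5 and 8 have their prerequisites met. 5 is listed earlier, so 5 next.
7 now also ready, so the ready set is {7, 8}; 7 is listed earlier → 7.
Next only 8 has its prerequisites met → 8.
3 needed 8, now all done → 3.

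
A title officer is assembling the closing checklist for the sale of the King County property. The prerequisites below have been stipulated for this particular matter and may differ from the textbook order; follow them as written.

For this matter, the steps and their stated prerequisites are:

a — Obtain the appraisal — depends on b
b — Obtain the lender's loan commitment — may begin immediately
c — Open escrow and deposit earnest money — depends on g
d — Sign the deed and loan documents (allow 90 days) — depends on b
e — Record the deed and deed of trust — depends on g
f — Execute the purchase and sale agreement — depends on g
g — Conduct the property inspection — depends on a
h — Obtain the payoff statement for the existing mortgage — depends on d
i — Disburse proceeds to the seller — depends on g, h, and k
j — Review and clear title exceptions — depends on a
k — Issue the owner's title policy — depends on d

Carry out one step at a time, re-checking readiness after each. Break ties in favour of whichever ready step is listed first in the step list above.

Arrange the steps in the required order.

Only b has no prerequisites, so it is first.
a and d are both available; a is listed earlier → a.
Ready: d, g and j. d is listed earlier → d.
h and k now also ready, so the ready set is {g, h, j, k}; g is listed earlier → g.
c, e and f now also ready, so the ready set is {c, e, f, h, j, k}; c is listed earlier → c.
Ready: e, f, h, j and k. e is listed earlier → e.
Now f, h, j and k have their prerequisites met. f is listed earlier, so f next.
Now h, j and k have their prerequisites met. h is listed earlier, so h next.
Ready: j and k. j is listed earlier → j.
That leaves k as the only ready step → k.
i is the only step now ready → i.

b a d g c e f h j k i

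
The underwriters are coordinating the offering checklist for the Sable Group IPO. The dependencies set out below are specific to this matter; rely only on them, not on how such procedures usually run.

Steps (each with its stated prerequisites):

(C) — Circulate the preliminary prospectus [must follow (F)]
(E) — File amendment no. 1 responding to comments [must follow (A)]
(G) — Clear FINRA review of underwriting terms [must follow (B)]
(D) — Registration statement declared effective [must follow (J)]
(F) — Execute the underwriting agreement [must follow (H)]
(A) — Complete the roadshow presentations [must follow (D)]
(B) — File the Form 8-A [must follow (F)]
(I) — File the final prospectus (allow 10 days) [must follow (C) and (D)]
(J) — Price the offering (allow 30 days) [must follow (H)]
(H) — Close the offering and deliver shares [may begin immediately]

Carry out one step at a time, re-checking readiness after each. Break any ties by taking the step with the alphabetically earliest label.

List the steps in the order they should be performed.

(H) is the only step with nothing outstanding, so it goes first.
(F) and (J) are both available; (F) has the earlier label → (F).
(B) and (C) now also ready, so the ready set is {(B), (C), (J)}; (B) has the earlier label → (B).
Ready: (C), (G) and (J). (C) has the earlier label → (C).
Ready: (G) and (J). (G) has the earlier label → (G).
(J) needed (H), now all done → (J).
Next only (D) has its prerequisites met → (D).
Now (A) and (I) have their prerequisites met. (A) has the earlier label, so (A) next.
Now (E) and (I) have their prerequisites met. (E) has the earlier label, so (E) next.
(I) is the only step now ready → (I).

(H), (F), (B), (C), (G), (J), (D), (A), (E), (I)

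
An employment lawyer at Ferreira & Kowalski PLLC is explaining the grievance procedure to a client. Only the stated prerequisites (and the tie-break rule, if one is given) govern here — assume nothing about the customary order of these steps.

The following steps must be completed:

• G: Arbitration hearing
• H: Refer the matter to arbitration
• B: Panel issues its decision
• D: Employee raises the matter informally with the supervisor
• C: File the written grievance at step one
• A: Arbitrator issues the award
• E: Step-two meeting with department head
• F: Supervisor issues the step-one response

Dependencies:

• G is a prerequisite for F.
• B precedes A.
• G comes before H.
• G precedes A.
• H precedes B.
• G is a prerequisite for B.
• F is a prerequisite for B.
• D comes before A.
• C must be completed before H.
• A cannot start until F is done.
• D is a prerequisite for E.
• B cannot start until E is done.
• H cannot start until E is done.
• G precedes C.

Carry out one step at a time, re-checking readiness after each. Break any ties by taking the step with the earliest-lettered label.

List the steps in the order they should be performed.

D, E, G, C, F, H, B, A

D and G have no prerequisites; D has the earlier label, so D is first.
E now also ready, so the ready set is {E, G}; E has the earlier label → E.
That leaves G as the only ready step → G.
C and F are both available; C has the earlier label → C.
F and H are both available; F has the earlier label → F.
H needed C, E and G, now all done → H.
B needed E, F, G and H, now all done → B.
A needed B, D, F and G, now all done → A.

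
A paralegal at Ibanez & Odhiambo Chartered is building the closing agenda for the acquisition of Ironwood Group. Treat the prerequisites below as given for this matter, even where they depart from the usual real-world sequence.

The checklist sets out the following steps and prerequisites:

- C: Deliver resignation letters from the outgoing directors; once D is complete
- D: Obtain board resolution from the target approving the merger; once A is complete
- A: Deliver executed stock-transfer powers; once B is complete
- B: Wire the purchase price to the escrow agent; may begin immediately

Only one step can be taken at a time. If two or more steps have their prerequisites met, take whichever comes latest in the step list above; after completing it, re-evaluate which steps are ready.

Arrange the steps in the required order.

Only B has no prerequisites, so it is first.
A is the only step now ready → A.
D is the only step now ready → D.
C needed D, now all done → C.

B → A → D → C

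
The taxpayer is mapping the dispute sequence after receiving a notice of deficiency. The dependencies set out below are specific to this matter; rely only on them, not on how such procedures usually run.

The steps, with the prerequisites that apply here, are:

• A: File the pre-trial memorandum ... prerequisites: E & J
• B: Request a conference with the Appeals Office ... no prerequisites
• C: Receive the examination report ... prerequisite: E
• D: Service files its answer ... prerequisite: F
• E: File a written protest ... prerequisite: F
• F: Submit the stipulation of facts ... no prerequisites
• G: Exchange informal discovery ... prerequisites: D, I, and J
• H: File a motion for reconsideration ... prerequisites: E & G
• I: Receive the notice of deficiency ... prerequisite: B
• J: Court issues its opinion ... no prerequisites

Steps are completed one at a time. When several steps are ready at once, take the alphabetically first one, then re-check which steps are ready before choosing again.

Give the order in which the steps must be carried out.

B, F, D, E, C, I, J, A, G, H

B, F and J have no prerequisites; B has the earlier label, so B is first.
I now also ready, so the ready set is {F, I, J}; F has the earlier label → F.
D and E now also ready, so the ready set is {D, E, I, J}; D has the earlier label → D.
Ready: E, I and J. E has the earlier label → E.
C, I and J are all available; C has the earlier label → C.
I and J are both available; I has the earlier label → I.
Next only J has its prerequisites met → J.
Ready: A and G. A has the earlier label → A.
G needed D, I and J, now all done → G.
That leaves H as the only ready step → H.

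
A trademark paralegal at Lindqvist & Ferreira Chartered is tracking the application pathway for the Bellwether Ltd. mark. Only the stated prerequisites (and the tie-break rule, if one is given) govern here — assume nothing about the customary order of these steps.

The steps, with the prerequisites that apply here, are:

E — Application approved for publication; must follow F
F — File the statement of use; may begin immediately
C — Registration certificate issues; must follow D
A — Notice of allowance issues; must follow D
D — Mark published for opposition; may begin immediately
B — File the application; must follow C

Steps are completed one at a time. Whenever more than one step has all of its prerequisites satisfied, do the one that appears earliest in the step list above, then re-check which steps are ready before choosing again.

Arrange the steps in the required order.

F and D have no prerequisites; F is listed earlier, so F is first.
E now also ready, so the ready set is {E, D}; E is listed earlier → E.
Next only D has its prerequisites met → D.
Now C and A have their prerequisites met. C is listed earlier, so C next.
Ready: A and B. A is listed earlier → A.
B needed C, now all done → B.

F, E, D, C, A, B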